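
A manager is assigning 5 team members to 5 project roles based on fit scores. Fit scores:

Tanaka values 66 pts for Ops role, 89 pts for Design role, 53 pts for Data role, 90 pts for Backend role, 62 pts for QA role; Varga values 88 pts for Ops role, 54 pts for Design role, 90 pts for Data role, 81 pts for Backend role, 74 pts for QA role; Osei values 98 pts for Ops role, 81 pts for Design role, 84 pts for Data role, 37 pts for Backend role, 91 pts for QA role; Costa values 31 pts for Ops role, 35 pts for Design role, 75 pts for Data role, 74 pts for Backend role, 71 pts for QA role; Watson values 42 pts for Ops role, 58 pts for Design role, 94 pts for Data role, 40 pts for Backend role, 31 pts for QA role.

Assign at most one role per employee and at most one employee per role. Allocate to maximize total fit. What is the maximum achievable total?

Maximum total: 436 pts

This is the linear assignment problem.
Optimal: Tanaka→Design role (89 pts), Varga→Ops role (88 pts), Osei→QA role (91 pts), Costa→Backend role (74 pts), Watson→Data role (94 pts) — total 89+88+91+74+94 = 436 pts.
Max-entry greedy (repeatedly take the single best remaining cell) gives 391 pts, worse by 45.
Every other assignment is strictly worse.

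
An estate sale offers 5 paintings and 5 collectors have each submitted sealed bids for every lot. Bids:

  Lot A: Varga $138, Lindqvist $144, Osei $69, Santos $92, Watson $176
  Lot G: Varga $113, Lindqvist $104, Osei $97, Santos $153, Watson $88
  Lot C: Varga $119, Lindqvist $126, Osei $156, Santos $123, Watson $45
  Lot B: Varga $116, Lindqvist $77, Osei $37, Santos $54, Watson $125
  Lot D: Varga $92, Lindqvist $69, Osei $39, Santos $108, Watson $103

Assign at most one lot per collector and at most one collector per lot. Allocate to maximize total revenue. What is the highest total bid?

Maximum total: $672

Optimal: Varga→Lot B ($116), Lindqvist→Lot A ($144), Osei→Lot C ($156), Santos→Lot G ($153), Watson→Lot D ($103) — total 116+144+156+153+103 = $672.
Row-greedy (each collector in turn takes its best remaining lot) gives $594, worse by 78.
Next-best assignment: Varga→Lot B, Lindqvist→Lot D, Osei→Lot C, Santos→Lot G, Watson→Lot A = $670.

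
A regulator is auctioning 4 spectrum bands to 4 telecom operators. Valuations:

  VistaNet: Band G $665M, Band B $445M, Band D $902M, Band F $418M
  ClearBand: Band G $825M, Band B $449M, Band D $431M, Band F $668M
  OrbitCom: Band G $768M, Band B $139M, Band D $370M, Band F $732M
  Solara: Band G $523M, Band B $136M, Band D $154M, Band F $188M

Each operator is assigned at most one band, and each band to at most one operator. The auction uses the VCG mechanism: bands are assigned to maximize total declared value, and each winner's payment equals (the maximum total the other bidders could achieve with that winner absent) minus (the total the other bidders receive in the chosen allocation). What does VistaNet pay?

VistaNet pays $7M.

Efficient allocation: VistaNet→Band D ($902M), ClearBand→Band B ($449M), OrbitCom→Band F ($732M), Solara→Band G ($523M); total welfare W = $2606M.
VistaNet receives Band D at value $902M, so the others get W − 902 = $1704M.
Without VistaNet: best allocation of the remaining 3 bidders over all 4 bands is ClearBand→Band G ($825M), OrbitCom→Band F ($732M), Solara→Band D ($154M), total $1711M.
VCG payment = (others' best without VistaNet) − (others' welfare with VistaNet) = 1711 − 1704 = $7M.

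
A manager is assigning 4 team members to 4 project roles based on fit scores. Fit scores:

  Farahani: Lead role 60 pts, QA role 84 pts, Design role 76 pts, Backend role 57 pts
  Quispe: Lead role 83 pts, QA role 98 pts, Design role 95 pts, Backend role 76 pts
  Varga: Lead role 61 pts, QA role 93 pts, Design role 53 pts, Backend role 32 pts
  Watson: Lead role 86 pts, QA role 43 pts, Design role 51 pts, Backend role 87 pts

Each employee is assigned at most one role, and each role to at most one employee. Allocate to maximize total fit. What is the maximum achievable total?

Max total: 339 pts

Optimal: Farahani→Design role (76 pts), Quispe→Lead role (83 pts), Varga→QA role (93 pts), Watson→Backend role (87 pts) — total 76+83+93+87 = 339 pts.
Max-entry greedy (repeatedly take the single best remaining cell) gives 322 pts, worse by 17.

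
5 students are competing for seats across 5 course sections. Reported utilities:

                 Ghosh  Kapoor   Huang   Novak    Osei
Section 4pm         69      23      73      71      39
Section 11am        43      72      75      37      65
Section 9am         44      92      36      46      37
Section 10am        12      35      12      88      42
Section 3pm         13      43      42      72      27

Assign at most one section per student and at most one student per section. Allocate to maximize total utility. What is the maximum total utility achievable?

Treat this as an assignment problem: match each student to one section.
Optimal: Ghosh→Section 4pm (69 points), Kapoor→Section 9am (92 points), Huang→Section 3pm (42 points), Novak→Section 10am (88 points), Osei→Section 11am (65 points) — total 69+92+42+88+65 = 356 points.
Row-greedy (each student in turn takes its best remaining section) gives 351 points, worse by 5.
Swapping Kapoor↔Ghosh (Kapoor→Section 4pm 23 points, Ghosh→Section 9am 44 points) loses 94.

Max total: 356 points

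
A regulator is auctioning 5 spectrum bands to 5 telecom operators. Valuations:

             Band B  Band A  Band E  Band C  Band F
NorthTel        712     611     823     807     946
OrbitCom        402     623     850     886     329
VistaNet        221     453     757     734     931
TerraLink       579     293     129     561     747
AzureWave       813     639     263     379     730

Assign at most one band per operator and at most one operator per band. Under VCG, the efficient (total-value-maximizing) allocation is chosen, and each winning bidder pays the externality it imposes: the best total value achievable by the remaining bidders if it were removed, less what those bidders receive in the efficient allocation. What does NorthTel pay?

NorthTel pays $168M.

Efficient allocation: NorthTel→Band E ($823M), OrbitCom→Band C ($886M), VistaNet→Band F ($931M), TerraLink→Band B ($579M), AzureWave→Band A ($639M); total welfare W = $3858M.
NorthTel receives Band E at value $823M, so the others get W − 823 = $3035M.
Without NorthTel: best allocation of the remaining 4 bidders over all 5 bands is OrbitCom→Band C ($886M), VistaNet→Band E ($757M), TerraLink→Band F ($747M), AzureWave→Band B ($813M), total $3203M.
VCG payment = (others' best without NorthTel) − (others' welfare with NorthTel) = 3203 − 3035 = $168M.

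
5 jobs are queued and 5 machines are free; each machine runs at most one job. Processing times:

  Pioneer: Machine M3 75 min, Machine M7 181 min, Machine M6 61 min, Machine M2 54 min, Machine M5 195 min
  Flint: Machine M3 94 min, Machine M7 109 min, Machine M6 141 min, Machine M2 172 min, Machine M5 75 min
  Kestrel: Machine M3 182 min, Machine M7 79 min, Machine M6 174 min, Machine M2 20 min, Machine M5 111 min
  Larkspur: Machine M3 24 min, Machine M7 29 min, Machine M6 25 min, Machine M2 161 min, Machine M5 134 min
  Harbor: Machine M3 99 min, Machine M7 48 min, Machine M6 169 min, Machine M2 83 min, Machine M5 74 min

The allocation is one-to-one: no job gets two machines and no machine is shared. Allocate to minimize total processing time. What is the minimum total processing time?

Minimum total: 228 min

Optimal: Pioneer→Machine M6 (61 min), Flint→Machine M5 (75 min), Kestrel→Machine M2 (20 min), Larkspur→Machine M3 (24 min), Harbor→Machine M7 (48 min) — total 61+75+20+24+48 = 228 min.
Row-greedy (each job in turn takes its cheapest remaining machine) gives 401 min, worse by 173.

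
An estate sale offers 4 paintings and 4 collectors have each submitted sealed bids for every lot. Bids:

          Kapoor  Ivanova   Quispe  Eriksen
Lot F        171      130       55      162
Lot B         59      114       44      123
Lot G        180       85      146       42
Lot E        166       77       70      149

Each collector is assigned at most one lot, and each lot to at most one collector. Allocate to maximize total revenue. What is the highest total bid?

Maximum total: $588

This is the linear assignment problem.
Optimal: Kapoor→Lot E ($166), Ivanova→Lot B ($114), Quispe→Lot G ($146), Eriksen→Lot F ($162) — total 166+114+146+162 = $588.
Column-greedy (each lot in turn goes to its best remaining collector) gives $517, worse by 71.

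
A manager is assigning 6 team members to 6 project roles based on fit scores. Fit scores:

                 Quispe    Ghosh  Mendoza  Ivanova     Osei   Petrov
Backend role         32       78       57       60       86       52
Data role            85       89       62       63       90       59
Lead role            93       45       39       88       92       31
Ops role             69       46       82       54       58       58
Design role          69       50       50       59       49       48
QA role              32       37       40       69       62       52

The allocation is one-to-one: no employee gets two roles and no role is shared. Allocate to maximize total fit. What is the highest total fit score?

This is a one-to-one assignment (maximum-weight bipartite matching).
Optimal: Quispe→Lead role (93 pts), Ghosh→Data role (89 pts), Mendoza→Ops role (82 pts), Ivanova→QA role (69 pts), Osei→Backend role (86 pts), Petrov→Design role (48 pts) — total 93+89+82+69+86+48 = 467 pts.
Max-entry greedy (repeatedly take the single best remaining cell) gives 460 pts, worse by 7.
Every other assignment is strictly worse.

Max total: 467 pts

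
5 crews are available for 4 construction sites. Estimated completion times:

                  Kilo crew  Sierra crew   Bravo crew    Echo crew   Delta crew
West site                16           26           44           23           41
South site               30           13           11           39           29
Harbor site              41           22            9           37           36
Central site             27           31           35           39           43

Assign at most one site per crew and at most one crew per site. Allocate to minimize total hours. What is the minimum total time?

Optimal: Echo crew→West site (23 hours), Sierra crew→South site (13 hours), Bravo crew→Harbor site (9 hours), Kilo crew→Central site (27 hours) — total 23+13+9+27 = 72 hours.
Row-greedy (each crew in turn takes its cheapest remaining site) gives 77 hours, worse by 5.
Next-best assignment: Kilo crew→West site, Sierra crew→South site, Bravo crew→Harbor site, Echo crew→Central site = 77 hours.
No other one-to-one assignment undercuts 72 hours.

Minimum total: 72 hours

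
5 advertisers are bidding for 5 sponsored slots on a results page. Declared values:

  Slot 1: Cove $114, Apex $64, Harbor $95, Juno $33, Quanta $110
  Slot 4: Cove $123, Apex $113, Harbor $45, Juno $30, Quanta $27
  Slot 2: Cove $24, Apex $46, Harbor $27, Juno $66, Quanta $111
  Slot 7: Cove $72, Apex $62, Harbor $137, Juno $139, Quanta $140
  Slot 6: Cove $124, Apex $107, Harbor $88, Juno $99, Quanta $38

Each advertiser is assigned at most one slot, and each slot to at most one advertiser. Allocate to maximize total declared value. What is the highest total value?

Maximum total: $582

Treat this as an assignment problem: match each advertiser to one slot.
Optimal: Cove→Slot 6 ($124), Apex→Slot 4 ($113), Harbor→Slot 1 ($95), Juno→Slot 7 ($139), Quanta→Slot 2 ($111) — total 124+113+95+139+111 = $582.
Max-entry greedy (repeatedly take the single best remaining cell) gives $538, worse by 44.
Next-best assignment: Cove→Slot 4, Apex→Slot 6, Harbor→Slot 1, Juno→Slot 7, Quanta→Slot 2 = $575.
Swapping Cove↔Harbor (Cove→Slot 1 $114, Harbor→Slot 6 $88) loses 17.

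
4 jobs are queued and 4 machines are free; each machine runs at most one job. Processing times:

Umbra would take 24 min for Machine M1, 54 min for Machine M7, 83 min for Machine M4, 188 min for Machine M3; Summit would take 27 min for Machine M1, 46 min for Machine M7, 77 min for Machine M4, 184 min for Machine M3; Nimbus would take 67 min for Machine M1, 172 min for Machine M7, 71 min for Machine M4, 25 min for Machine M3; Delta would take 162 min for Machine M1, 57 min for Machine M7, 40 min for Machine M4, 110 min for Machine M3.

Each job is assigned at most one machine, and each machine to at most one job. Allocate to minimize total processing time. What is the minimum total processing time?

Min total: 135 min

Treat this as an assignment problem: match each job to one machine.
Optimal: Umbra→Machine M1 (24 min), Summit→Machine M7 (46 min), Nimbus→Machine M3 (25 min), Delta→Machine M4 (40 min) — total 24+46+25+40 = 135 min.
Next-best assignment: Umbra→Machine M7, Summit→Machine M1, Nimbus→Machine M3, Delta→Machine M4 = 146 min.
Swapping Umbra↔Delta (Umbra→Machine M4 83 min, Delta→Machine M1 162 min) adds 181.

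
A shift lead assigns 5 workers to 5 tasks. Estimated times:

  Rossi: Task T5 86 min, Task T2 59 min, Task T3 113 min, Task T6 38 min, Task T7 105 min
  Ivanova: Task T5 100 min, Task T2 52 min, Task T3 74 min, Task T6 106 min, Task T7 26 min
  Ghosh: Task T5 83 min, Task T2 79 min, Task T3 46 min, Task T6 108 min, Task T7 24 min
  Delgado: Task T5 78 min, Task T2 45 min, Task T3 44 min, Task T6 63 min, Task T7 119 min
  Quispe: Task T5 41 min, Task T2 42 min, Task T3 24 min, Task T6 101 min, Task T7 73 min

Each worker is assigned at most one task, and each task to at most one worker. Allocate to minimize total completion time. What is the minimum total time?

Minimum total: 196 min

Treat this as an assignment problem: match each worker to one task.
Optimal: Rossi→Task T6 (38 min), Ivanova→Task T7 (26 min), Ghosh→Task T3 (46 min), Delgado→Task T2 (45 min), Quispe→Task T5 (41 min) — total 38+26+46+45+41 = 196 min.
Min-entry greedy (repeatedly take the single cheapest remaining cell) gives 231 min, worse by 35.
Next-best assignment: Rossi→Task T6, Ivanova→Task T2, Ghosh→Task T7, Delgado→Task T3, Quispe→Task T5 = 199 min.
Every other assignment is strictly worse.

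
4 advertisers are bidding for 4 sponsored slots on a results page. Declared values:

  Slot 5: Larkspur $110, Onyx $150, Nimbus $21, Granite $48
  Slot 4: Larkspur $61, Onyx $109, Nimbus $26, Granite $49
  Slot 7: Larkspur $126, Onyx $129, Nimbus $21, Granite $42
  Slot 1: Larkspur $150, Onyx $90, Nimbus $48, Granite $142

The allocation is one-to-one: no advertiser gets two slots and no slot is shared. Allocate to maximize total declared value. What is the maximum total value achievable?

Optimal: Larkspur→Slot 7 ($126), Onyx→Slot 5 ($150), Nimbus→Slot 4 ($26), Granite→Slot 1 ($142) — total 126+150+26+142 = $444.
Row-greedy (each advertiser in turn takes its best remaining slot) gives $368, worse by 76.
Next-best assignment: Larkspur→Slot 5, Onyx→Slot 7, Nimbus→Slot 4, Granite→Slot 1 = $407.
Swapping Granite↔Onyx (Granite→Slot 5 $48, Onyx→Slot 1 $90) loses 154.

Max total: $444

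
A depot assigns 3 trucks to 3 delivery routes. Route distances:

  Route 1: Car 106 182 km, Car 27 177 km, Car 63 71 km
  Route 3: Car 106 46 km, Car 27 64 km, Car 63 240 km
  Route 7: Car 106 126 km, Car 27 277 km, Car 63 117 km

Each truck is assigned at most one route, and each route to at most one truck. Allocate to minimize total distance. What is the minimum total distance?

Min total: 261 km

Optimal: Car 106→Route 7 (126 km), Car 27→Route 3 (64 km), Car 63→Route 1 (71 km) — total 126+64+71 = 261 km.
Row-greedy (each truck in turn takes its cheapest remaining route) gives 340 km, worse by 79.
Next-best assignment: Car 106→Route 3, Car 27→Route 1, Car 63→Route 7 = 340 km.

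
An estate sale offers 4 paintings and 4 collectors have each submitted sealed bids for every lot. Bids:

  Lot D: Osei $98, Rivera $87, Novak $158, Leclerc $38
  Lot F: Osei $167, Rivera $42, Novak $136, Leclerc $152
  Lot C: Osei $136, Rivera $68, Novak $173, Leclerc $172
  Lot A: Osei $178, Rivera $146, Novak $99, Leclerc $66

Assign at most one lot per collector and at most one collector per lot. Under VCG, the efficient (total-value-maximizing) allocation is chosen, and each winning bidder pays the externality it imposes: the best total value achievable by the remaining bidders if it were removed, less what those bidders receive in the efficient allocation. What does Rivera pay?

Efficient allocation: Osei→Lot F ($167), Rivera→Lot A ($146), Novak→Lot D ($158), Leclerc→Lot C ($172); total welfare W = $643.
Rivera receives Lot A at value $146, so the others get W − 146 = $497.
Without Rivera: best allocation of the remaining 3 bidders over all 4 lots is Osei→Lot A ($178), Novak→Lot D ($158), Leclerc→Lot C ($172), total $508.
VCG payment = (others' best without Rivera) − (others' welfare with Rivera) = 508 − 497 = $11.

Rivera pays $11.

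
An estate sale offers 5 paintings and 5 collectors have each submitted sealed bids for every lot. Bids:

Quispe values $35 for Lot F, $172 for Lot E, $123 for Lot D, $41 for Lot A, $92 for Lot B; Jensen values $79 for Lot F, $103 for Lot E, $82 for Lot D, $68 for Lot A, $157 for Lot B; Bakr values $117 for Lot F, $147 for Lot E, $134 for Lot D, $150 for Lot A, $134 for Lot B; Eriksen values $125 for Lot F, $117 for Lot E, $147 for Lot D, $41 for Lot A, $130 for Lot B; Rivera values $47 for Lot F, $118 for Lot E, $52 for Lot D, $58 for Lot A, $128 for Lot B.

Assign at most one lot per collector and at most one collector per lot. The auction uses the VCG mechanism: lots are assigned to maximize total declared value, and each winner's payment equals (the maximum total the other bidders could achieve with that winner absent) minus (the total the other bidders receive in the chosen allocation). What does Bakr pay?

Efficient allocation: Quispe→Lot E ($172), Jensen→Lot F ($79), Bakr→Lot A ($150), Eriksen→Lot D ($147), Rivera→Lot B ($128); total welfare W = $676.
Bakr receives Lot A at value $150, so the others get W − 150 = $526.
Without Bakr: best allocation of the remaining 4 bidders over all 5 lots is Quispe→Lot E ($172), Jensen→Lot B ($157), Eriksen→Lot D ($147), Rivera→Lot A ($58), total $534.
VCG payment = (others' best without Bakr) − (others' welfare with Bakr) = 534 − 526 = $8.

Bakr pays $8.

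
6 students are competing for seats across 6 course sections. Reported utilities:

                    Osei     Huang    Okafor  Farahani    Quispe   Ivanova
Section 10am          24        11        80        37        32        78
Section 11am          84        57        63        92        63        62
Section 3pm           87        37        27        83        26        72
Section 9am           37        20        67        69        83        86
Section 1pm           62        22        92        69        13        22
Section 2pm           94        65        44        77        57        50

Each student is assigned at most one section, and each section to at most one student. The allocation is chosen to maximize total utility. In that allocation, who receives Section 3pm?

Optimal: Osei→Section 3pm (87 points), Huang→Section 2pm (65 points), Okafor→Section 1pm (92 points), Farahani→Section 11am (92 points), Quispe→Section 9am (83 points), Ivanova→Section 10am (78 points) — total 87+65+92+92+83+78 = 497 points.
Max-entry greedy (repeatedly take the single best remaining cell) gives 433 points, worse by 64.
Swapping Quispe↔Ivanova (Quispe→Section 10am 32 points, Ivanova→Section 9am 86 points) loses 43.
Checked against all permutations: 497 points is optimal.
Osei's own top section is Section 2pm (94 points), but forcing Osei→Section 2pm and reassigning the rest optimally gives only 487 points — worse by 10.

Osei receives Section 3pm.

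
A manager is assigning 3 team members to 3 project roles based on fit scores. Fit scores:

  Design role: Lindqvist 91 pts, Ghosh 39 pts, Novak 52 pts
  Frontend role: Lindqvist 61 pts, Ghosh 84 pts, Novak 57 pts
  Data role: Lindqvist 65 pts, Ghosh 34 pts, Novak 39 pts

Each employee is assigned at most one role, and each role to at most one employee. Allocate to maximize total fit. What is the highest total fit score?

Maximum total: 214 pts

This is a one-to-one assignment (maximum-weight bipartite matching).
Optimal: Lindqvist→Design role (91 pts), Ghosh→Frontend role (84 pts), Novak→Data role (39 pts) — total 91+84+39 = 214 pts.
Next-best assignment: Lindqvist→Data role, Ghosh→Frontend role, Novak→Design role = 201 pts.
Swapping Lindqvist↔Novak (Lindqvist→Data role 65 pts, Novak→Design role 52 pts) loses 13.
Every other assignment is strictly worse.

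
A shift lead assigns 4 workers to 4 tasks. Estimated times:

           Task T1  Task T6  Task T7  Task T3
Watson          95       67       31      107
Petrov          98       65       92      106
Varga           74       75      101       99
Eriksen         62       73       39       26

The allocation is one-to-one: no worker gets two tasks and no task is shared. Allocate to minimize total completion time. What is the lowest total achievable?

Treat this as an assignment problem: match each worker to one task.
Optimal: Watson→Task T7 (31 min), Petrov→Task T6 (65 min), Varga→Task T1 (74 min), Eriksen→Task T3 (26 min) — total 31+65+74+26 = 196 min.
Column-greedy (each task in turn goes to its cheapest remaining worker) gives 257 min, worse by 61.
Swapping Watson↔Eriksen (Watson→Task T3 107 min, Eriksen→Task T7 39 min) adds 89.

Min total: 196 min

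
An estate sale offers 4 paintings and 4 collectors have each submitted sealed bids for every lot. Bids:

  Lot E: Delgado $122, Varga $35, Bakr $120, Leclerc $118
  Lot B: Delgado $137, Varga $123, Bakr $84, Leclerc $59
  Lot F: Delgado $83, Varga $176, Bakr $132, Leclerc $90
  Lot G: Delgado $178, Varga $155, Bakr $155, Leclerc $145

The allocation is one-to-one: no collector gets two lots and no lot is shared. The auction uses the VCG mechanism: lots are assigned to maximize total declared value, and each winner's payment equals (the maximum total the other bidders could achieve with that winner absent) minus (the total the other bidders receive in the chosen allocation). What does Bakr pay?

Bakr pays $41.

Efficient allocation: Delgado→Lot B ($137), Varga→Lot F ($176), Bakr→Lot G ($155), Leclerc→Lot E ($118); total welfare W = $586.
Bakr receives Lot G at value $155, so the others get W − 155 = $431.
Without Bakr: best allocation of the remaining 3 bidders over all 4 lots is Delgado→Lot G ($178), Varga→Lot F ($176), Leclerc→Lot E ($118), total $472.
VCG payment = (others' best without Bakr) − (others' welfare with Bakr) = 472 − 431 = $41.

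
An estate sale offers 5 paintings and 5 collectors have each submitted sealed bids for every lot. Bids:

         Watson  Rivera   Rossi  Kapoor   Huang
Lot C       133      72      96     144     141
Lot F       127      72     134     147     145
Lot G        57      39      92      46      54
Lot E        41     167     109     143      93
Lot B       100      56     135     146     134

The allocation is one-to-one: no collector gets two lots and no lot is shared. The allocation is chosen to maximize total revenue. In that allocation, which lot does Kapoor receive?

Kapoor receives Lot B.

This is a one-to-one assignment (maximum-weight bipartite matching).
Optimal: Watson→Lot C ($133), Rivera→Lot E ($167), Rossi→Lot G ($92), Kapoor→Lot B ($146), Huang→Lot F ($145) — total 133+167+92+146+145 = $683.
Max-entry greedy (repeatedly take the single best remaining cell) gives $647, worse by 36.
Next-best assignment: Watson→Lot C, Rivera→Lot E, Rossi→Lot G, Kapoor→Lot F, Huang→Lot B = $673.
Swapping Kapoor↔Huang (Kapoor→Lot F $147, Huang→Lot B $134) loses 10.
Kapoor's own top lot is Lot F ($147), but forcing Kapoor→Lot F and reassigning the rest optimally gives only $673 — worse by 10.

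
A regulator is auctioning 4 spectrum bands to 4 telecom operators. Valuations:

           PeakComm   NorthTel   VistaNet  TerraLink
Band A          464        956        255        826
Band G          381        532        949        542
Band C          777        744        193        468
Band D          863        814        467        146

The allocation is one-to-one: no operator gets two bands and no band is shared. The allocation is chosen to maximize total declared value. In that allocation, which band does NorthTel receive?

Optimal: PeakComm→Band D ($863M), NorthTel→Band C ($744M), VistaNet→Band G ($949M), TerraLink→Band A ($826M) — total 863+744+949+826 = $3382M.
Max-entry greedy (repeatedly take the single best remaining cell) gives $3236M, worse by 146.
Next-best assignment: PeakComm→Band C, NorthTel→Band D, VistaNet→Band G, TerraLink→Band A = $3366M.
NorthTel's own top band is Band A ($956M), but forcing NorthTel→Band A and reassigning the rest optimally gives only $3236M — worse by 146.

NorthTel receives Band C.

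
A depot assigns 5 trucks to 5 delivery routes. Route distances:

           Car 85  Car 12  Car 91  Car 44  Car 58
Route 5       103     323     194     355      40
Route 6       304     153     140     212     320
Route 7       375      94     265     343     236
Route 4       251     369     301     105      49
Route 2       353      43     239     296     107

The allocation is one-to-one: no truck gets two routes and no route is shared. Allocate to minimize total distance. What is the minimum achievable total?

Minimum total: 549 km

Optimal: Car 85→Route 5 (103 km), Car 12→Route 7 (94 km), Car 91→Route 6 (140 km), Car 44→Route 4 (105 km), Car 58→Route 2 (107 km) — total 103+94+140+105+107 = 549 km.
Column-greedy (each route in turn goes to its cheapest remaining truck) gives 732 km, worse by 183.
No other one-to-one assignment undercuts 549 km.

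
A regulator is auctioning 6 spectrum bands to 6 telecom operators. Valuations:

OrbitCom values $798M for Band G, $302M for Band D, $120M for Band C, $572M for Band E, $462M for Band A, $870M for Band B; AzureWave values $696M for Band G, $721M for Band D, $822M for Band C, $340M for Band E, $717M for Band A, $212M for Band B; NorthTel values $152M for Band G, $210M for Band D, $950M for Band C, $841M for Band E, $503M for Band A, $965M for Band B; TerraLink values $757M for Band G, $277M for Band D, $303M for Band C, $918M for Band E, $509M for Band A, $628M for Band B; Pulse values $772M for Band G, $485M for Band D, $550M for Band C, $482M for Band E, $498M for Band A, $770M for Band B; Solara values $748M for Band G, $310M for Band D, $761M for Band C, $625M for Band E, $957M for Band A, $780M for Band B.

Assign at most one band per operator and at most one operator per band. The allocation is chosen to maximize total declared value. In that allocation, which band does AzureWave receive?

AzureWave receives Band D.

Treat this as an assignment problem: match each operator to one band.
Optimal: OrbitCom→Band B ($870M), AzureWave→Band D ($721M), NorthTel→Band C ($950M), TerraLink→Band E ($918M), Pulse→Band G ($772M), Solara→Band A ($957M) — total 870+721+950+918+772+957 = $5188M.
Column-greedy (each band in turn goes to its best remaining operator) gives $5114M, worse by 74.
Next-best assignment: OrbitCom→Band G, AzureWave→Band D, NorthTel→Band C, TerraLink→Band E, Pulse→Band B, Solara→Band A = $5114M.
No other one-to-one assignment exceeds $5188M.
AzureWave's own top band is Band C ($822M), but forcing AzureWave→Band C and reassigning the rest optimally gives only $4945M — worse by 243.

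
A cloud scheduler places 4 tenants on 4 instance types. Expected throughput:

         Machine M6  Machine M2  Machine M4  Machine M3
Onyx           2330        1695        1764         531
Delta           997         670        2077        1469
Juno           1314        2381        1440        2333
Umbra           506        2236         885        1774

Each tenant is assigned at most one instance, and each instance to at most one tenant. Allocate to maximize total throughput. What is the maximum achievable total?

Optimal: Onyx→Machine M6 (2330 ops/s), Delta→Machine M4 (2077 ops/s), Juno→Machine M3 (2333 ops/s), Umbra→Machine M2 (2236 ops/s) — total 2330+2077+2333+2236 = 8976 ops/s.
Max-entry greedy (repeatedly take the single best remaining cell) gives 8562 ops/s, worse by 414.
Swapping Delta↔Onyx (Delta→Machine M6 997 ops/s, Onyx→Machine M4 1764 ops/s) loses 1646.
Every other assignment is strictly worse.

Maximum total: 8976 ops/s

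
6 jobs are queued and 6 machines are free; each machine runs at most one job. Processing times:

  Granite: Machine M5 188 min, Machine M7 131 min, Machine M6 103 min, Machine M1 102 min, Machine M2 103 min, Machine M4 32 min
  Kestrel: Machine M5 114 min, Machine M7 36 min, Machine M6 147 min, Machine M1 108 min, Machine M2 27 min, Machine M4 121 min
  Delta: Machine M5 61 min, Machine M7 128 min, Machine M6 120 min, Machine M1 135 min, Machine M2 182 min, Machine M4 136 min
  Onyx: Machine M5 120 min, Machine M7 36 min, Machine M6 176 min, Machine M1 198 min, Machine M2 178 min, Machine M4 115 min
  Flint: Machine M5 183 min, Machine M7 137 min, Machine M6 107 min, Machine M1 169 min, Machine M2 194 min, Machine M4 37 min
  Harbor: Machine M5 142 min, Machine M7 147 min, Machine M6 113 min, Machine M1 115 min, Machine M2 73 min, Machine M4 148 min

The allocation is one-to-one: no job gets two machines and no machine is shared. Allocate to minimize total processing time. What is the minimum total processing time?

Min total: 376 min

Optimal: Granite→Machine M1 (102 min), Kestrel→Machine M2 (27 min), Delta→Machine M5 (61 min), Onyx→Machine M7 (36 min), Flint→Machine M4 (37 min), Harbor→Machine M6 (113 min) — total 102+27+61+36+37+113 = 376 min.
Row-greedy (each job in turn takes its cheapest remaining machine) gives 378 min, worse by 2.
No other one-to-one assignment undercuts 376 min.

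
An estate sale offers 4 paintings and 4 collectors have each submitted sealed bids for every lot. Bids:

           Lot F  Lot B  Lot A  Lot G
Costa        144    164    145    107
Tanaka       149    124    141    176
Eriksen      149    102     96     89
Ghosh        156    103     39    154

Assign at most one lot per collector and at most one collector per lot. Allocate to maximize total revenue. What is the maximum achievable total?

This is a one-to-one assignment (maximum-weight bipartite matching).
Optimal: Costa→Lot B ($164), Tanaka→Lot A ($141), Eriksen→Lot F ($149), Ghosh→Lot G ($154) — total 164+141+149+154 = $608.
Row-greedy (each collector in turn takes its best remaining lot) gives $528, worse by 80.
Swapping Ghosh↔Eriksen (Ghosh→Lot F $156, Eriksen→Lot G $89) loses 58.
Every other assignment is strictly worse.

Max total: $608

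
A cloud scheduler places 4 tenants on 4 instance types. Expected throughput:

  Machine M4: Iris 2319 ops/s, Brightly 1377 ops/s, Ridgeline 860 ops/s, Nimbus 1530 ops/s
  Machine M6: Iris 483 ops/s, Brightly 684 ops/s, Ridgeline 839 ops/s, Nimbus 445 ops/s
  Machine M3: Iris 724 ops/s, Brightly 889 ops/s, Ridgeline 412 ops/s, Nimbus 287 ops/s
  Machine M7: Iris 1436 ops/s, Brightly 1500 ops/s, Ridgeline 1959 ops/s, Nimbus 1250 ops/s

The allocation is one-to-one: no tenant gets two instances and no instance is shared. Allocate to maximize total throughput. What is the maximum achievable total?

This is the linear assignment problem.
Optimal: Iris→Machine M4 (2319 ops/s), Brightly→Machine M3 (889 ops/s), Ridgeline→Machine M7 (1959 ops/s), Nimbus→Machine M6 (445 ops/s) — total 2319+889+1959+445 = 5612 ops/s.
Column-greedy (each instance in turn goes to its best remaining tenant) gives 5297 ops/s, worse by 315.
Checked against all permutations: 5612 ops/s is optimal.

Max total: 5612 ops/s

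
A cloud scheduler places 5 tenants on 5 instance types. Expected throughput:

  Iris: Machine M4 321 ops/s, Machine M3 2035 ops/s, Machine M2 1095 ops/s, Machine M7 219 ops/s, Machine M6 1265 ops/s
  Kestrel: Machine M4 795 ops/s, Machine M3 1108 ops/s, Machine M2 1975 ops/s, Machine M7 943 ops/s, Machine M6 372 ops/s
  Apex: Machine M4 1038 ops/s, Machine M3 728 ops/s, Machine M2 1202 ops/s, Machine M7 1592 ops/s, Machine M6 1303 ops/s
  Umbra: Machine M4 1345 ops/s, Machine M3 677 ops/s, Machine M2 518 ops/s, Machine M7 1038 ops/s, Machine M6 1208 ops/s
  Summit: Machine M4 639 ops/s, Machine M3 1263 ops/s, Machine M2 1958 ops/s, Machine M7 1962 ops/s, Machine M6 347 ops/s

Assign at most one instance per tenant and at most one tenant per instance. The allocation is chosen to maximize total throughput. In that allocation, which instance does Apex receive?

Optimal: Iris→Machine M3 (2035 ops/s), Kestrel→Machine M2 (1975 ops/s), Apex→Machine M6 (1303 ops/s), Umbra→Machine M4 (1345 ops/s), Summit→Machine M7 (1962 ops/s) — total 2035+1975+1303+1345+1962 = 8620 ops/s.
Row-greedy (each tenant in turn takes its best remaining instance) gives 7294 ops/s, worse by 1326.
Next-best assignment: Iris→Machine M3, Kestrel→Machine M2, Apex→Machine M4, Umbra→Machine M6, Summit→Machine M7 = 8218 ops/s.
Swapping Kestrel↔Umbra (Kestrel→Machine M4 795 ops/s, Umbra→Machine M2 518 ops/s) loses 2007.
Every other assignment is strictly worse.
Apex's own top instance is Machine M7 (1592 ops/s), but forcing Apex→Machine M7 and reassigning the rest optimally gives only 7588 ops/s — worse by 1032.

Apex receives Machine M6.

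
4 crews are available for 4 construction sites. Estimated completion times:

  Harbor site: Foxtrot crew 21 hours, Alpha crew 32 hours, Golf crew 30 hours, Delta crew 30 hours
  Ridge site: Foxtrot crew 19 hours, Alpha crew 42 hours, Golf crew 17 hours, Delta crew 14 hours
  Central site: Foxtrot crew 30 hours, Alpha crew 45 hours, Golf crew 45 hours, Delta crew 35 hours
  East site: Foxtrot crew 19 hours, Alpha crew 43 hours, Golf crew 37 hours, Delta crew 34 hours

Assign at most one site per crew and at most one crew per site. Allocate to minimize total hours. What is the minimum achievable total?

Optimal: Foxtrot crew→East site (19 hours), Alpha crew→Harbor site (32 hours), Golf crew→Ridge site (17 hours), Delta crew→Central site (35 hours) — total 19+32+17+35 = 103 hours.
Min-entry greedy (repeatedly take the single cheapest remaining cell) gives 108 hours, worse by 5.
Next-best assignment: Foxtrot crew→East site, Alpha crew→Central site, Golf crew→Harbor site, Delta crew→Ridge site = 108 hours.
Checked against all permutations: 103 hours is optimal.

Min total: 103 hours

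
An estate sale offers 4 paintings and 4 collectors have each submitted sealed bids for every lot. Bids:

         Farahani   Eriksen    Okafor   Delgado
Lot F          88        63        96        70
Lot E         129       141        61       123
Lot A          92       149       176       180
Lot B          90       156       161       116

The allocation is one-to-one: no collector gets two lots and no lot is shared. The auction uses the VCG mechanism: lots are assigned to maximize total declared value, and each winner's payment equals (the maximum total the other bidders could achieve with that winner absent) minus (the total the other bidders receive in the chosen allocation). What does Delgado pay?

Efficient allocation: Farahani→Lot F ($88), Eriksen→Lot E ($141), Okafor→Lot B ($161), Delgado→Lot A ($180); total welfare W = $570.
Delgado receives Lot A at value $180, so the others get W − 180 = $390.
Without Delgado: best allocation of the remaining 3 bidders over all 4 lots is Farahani→Lot E ($129), Eriksen→Lot B ($156), Okafor→Lot A ($176), total $461.
VCG payment = (others' best without Delgado) − (others' welfare with Delgado) = 461 − 390 = $71.

Delgado pays $71.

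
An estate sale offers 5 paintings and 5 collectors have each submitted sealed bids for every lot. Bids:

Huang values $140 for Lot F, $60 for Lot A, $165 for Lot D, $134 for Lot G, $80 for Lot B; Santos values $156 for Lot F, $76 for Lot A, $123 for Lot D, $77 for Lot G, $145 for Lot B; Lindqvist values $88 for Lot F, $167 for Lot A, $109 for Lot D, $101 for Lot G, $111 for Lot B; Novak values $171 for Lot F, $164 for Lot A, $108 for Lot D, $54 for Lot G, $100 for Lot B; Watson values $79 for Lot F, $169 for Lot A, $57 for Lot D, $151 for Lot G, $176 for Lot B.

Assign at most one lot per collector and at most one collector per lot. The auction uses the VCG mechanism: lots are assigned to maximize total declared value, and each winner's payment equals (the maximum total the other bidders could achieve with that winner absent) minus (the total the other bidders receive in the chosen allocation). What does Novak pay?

Efficient allocation: Huang→Lot D ($165), Santos→Lot B ($145), Lindqvist→Lot A ($167), Novak→Lot F ($171), Watson→Lot G ($151); total welfare W = $799.
Novak receives Lot F at value $171, so the others get W − 171 = $628.
Without Novak: best allocation of the remaining 4 bidders over all 5 lots is Huang→Lot D ($165), Santos→Lot F ($156), Lindqvist→Lot A ($167), Watson→Lot B ($176), total $664.
VCG payment = (others' best without Novak) − (others' welfare with Novak) = 664 − 628 = $36.

Novak pays $36.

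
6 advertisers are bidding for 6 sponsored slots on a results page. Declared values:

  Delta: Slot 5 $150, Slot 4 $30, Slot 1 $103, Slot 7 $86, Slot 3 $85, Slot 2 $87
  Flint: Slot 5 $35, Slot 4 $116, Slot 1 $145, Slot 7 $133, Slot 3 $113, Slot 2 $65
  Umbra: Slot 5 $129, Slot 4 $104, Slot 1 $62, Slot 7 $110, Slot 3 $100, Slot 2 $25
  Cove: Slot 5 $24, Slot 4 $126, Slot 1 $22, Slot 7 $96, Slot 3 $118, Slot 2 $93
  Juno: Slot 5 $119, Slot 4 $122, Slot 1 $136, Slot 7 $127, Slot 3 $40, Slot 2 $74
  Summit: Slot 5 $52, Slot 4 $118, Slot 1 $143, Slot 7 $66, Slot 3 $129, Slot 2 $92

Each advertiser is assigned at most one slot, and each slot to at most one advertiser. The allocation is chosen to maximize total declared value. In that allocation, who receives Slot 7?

Optimal: Delta→Slot 5 ($150), Flint→Slot 1 ($145), Umbra→Slot 7 ($110), Cove→Slot 2 ($93), Juno→Slot 4 ($122), Summit→Slot 3 ($129) — total 150+145+110+93+122+129 = $749.
Row-greedy (each advertiser in turn takes its best remaining slot) gives $734, worse by 15.
Umbra's own top slot is Slot 5 ($129), but forcing Umbra→Slot 5 and reassigning the rest optimally gives only $743 — worse by 6.

Umbra receives Slot 7.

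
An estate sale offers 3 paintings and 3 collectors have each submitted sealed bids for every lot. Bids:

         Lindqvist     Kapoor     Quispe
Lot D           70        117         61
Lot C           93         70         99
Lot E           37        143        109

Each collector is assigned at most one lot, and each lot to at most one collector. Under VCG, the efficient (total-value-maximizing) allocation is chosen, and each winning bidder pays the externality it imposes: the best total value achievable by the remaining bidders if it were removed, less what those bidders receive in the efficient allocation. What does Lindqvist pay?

Lindqvist pays $16.

Efficient allocation: Lindqvist→Lot C ($93), Kapoor→Lot D ($117), Quispe→Lot E ($109); total welfare W = $319.
Lindqvist receives Lot C at value $93, so the others get W − 93 = $226.
Without Lindqvist: best allocation of the remaining 2 bidders over all 3 lots is Kapoor→Lot E ($143), Quispe→Lot C ($99), total $242.
VCG payment = (others' best without Lindqvist) − (others' welfare with Lindqvist) = 242 − 226 = $16.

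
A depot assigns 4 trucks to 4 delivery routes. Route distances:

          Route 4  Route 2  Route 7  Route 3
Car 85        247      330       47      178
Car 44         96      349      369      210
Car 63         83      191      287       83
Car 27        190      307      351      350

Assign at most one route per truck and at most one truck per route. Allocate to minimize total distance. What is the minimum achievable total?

Optimal: Car 85→Route 7 (47 km), Car 44→Route 4 (96 km), Car 63→Route 3 (83 km), Car 27→Route 2 (307 km) — total 47+96+83+307 = 533 km.
Column-greedy (each route in turn goes to its cheapest remaining truck) gives 647 km, worse by 114.

Minimum total: 533 km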